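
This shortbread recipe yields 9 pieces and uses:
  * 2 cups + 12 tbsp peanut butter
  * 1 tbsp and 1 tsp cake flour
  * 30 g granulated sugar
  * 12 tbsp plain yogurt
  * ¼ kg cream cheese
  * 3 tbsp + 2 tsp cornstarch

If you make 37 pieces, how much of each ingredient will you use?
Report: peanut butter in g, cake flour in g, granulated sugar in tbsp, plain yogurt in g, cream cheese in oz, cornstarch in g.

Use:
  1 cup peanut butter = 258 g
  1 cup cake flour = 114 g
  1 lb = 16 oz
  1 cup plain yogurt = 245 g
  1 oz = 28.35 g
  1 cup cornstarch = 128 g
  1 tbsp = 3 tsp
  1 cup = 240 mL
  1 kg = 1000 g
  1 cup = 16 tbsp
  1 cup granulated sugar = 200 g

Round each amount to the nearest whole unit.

peanut butter: 2917 g; cake flour: 39 g; granulated sugar: 10 tbsp; plain yogurt: 755 g; cream cheese: 36 oz; cornstarch: 121 g

Scaling factor: 37/9.
peanut butter: (2 cup + 12 tbsp = 2.75 cup) × 37/9 × 258 g/cup ≈ 2917 g
cake flour: (1 tbsp + 1 tsp = 4/3 tbsp) × 37/9 ÷ 16 tbsp/cup × 114 g/cup ≈ 39 g
granulated sugar: 30 g × 37/9 ÷ 200 g/cup × 16 tbsp/cup ≈ 10 tbsp
plain yogurt: 12 tbsp × 37/9 ÷ 16 tbsp/cup × 245 g/cup ≈ 755 g
cream cheese: 0.25 kg × 37/9 × 1000 g/kg ÷ 28.35 g/oz ≈ 36 oz
cornstarch: (3 tbsp + 2 tsp = 11/3 tbsp) × 37/9 ÷ 16 tbsp/cup × 128 g/cup ≈ 121 g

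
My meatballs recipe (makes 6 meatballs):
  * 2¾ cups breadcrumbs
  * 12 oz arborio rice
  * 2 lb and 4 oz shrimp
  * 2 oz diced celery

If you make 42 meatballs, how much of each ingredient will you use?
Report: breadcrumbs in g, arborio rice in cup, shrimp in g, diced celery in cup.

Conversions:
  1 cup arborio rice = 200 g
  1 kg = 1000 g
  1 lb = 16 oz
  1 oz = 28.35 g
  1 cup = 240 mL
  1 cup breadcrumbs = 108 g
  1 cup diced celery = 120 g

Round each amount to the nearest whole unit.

breadcrumbs: 2079 g; arborio rice: 12 cup; shrimp: 7144 g; diced celery: 3 cup

Scaling factor: 42/6 = 7.
breadcrumbs: 2.75 cup × 7 × 108 g/cup = 2079 g
arborio rice: 12 oz × 7 × 28.35 g/oz ÷ 200 g/cup ≈ 12 cup
shrimp: (2 lb + 4 oz = 2.25 lb) × 7 × 16 oz/lb × 28.35 g/oz ≈ 7144 g
diced celery: 2 oz × 7 × 28.35 g/oz ÷ 120 g/cup ≈ 3 cup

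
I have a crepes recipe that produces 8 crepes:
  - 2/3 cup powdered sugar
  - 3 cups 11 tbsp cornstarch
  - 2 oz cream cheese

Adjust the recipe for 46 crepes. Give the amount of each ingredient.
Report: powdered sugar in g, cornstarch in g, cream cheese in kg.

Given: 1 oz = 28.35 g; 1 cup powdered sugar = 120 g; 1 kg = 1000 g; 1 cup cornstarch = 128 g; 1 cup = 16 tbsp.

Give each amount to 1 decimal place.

powdered sugar: 460.0 g; cornstarch: 2714.0 g; cream cheese: 0.3 kg

Scaling factor: 46/8 = 23/4 = 5.75.
powdered sugar: 2/3 cup × 23/4 × 120 g/cup = 460.0 g
cornstarch: (3 cup + 11 tbsp = 3.6875 cup) × 23/4 × 128 g/cup = 2714.0 g
cream cheese: 2 oz × 23/4 × 28.35 g/oz ÷ 1000 g/kg ≈ 0.3 kg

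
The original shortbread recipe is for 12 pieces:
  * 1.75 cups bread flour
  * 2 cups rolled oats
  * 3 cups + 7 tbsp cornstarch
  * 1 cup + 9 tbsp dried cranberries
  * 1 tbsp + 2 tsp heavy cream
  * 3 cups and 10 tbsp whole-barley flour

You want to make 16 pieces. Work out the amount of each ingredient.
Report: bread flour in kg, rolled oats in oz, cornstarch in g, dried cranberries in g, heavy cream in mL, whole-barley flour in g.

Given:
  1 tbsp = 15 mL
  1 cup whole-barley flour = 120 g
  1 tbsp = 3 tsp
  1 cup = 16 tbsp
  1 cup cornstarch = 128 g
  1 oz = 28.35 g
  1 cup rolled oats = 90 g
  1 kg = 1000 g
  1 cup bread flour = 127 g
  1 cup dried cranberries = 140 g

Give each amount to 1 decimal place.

bread flour: 0.3 kg; rolled oats: 8.5 oz; cornstarch: 586.7 g; dried cranberries: 291.7 g; heavy cream: 33.3 mL; whole-barley flour: 580.0 g

Scaling factor: 16/12 = 4/3.
bread flour: 1.75 cup × 4/3 × 127 g/cup ÷ 1000 g/kg ≈ 0.3 kg
rolled oats: 2 cup × 4/3 × 90 g/cup ÷ 28.35 g/oz ≈ 8.5 oz
cornstarch: (3 cup + 7 tbsp = 3.4375 cup) × 4/3 × 128 g/cup ≈ 586.7 g
dried cranberries: (1 cup + 9 tbsp = 1.5625 cup) × 4/3 × 140 g/cup ≈ 291.7 g
heavy cream: (1 tbsp + 2 tsp = 5/3 tbsp) × 4/3 × 15 mL/tbsp ≈ 33.3 mL
whole-barley flour: (3 cup + 10 tbsp = 3.625 cup) × 4/3 × 120 g/cup = 580.0 g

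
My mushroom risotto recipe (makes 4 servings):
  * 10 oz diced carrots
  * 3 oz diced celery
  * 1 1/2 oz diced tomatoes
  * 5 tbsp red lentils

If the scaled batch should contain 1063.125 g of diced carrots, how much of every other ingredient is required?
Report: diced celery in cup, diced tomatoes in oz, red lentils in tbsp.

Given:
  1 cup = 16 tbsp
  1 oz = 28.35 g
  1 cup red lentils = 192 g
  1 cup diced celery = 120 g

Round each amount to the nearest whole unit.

The original recipe has 283.5 g of diced carrots, so the scaling factor is 1063.125 ÷ 283.5 = 15/4 = 3.75.
diced celery: 3 oz × 15/4 × 28.35 g/oz ÷ 120 g/cup ≈ 3 cup
diced tomatoes: 1.5 oz × 15/4 ≈ 6 oz
red lentils: 5 tbsp × 15/4 ≈ 19 tbsp

diced celery: 3 cup; diced tomatoes: 6 oz; red lentils: 19 tbsp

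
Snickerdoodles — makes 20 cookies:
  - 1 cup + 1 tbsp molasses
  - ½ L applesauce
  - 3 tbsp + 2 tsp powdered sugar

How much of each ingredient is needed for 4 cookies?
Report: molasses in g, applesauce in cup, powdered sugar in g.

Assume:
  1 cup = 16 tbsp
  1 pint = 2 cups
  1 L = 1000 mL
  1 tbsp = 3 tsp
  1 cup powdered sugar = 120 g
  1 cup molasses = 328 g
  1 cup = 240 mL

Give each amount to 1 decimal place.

molasses: 69.7 g; applesauce: 0.4 cup; powdered sugar: 5.5 g

Scaling factor: 4/20 = 1/5 = 0.2.
molasses: (1 cup + 1 tbsp = 1.0625 cup) × 1/5 × 328 g/cup = 69.7 g
applesauce: 0.5 L × 1/5 × 1000 mL/L ÷ 240 mL/cup ≈ 0.4 cup
powdered sugar: (3 tbsp + 2 tsp = 11/3 tbsp) × 1/5 ÷ 16 tbsp/cup × 120 g/cup = 5.5 g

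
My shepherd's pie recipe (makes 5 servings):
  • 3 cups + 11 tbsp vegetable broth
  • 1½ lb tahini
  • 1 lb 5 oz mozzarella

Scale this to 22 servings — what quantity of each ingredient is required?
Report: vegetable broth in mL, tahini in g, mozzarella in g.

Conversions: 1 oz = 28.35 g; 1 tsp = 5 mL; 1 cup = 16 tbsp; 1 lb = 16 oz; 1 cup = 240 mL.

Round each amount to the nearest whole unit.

Scaling factor: 22/5 = 4.4.
vegetable broth: (3 cup + 11 tbsp = 3.6875 cup) × 22/5 × 240 mL/cup = 3894 mL
tahini: 1.5 lb × 22/5 × 16 oz/lb × 28.35 g/oz ≈ 2994 g
mozzarella: (1 lb + 5 oz = 1.3125 lb) × 22/5 × 16 oz/lb × 28.35 g/oz ≈ 2620 g

vegetable broth: 3894 mL; tahini: 2994 g; mozzarella: 2620 g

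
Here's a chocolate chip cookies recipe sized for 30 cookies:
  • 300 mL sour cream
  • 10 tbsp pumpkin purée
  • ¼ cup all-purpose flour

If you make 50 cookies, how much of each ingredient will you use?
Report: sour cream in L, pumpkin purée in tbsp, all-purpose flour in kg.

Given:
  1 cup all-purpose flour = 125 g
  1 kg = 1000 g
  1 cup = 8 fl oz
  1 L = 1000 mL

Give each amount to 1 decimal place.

sour cream: 0.5 L; pumpkin purée: 16.7 tbsp; all-purpose flour: 0.1 kg

Scaling factor: 50/30 = 5/3.
sour cream: 300 mL × 5/3 ÷ 1000 mL/L = 0.5 L
pumpkin purée: 10 tbsp × 5/3 ≈ 16.7 tbsp
all-purpose flour: 0.25 cup × 5/3 × 125 g/cup ÷ 1000 g/kg ≈ 0.1 kg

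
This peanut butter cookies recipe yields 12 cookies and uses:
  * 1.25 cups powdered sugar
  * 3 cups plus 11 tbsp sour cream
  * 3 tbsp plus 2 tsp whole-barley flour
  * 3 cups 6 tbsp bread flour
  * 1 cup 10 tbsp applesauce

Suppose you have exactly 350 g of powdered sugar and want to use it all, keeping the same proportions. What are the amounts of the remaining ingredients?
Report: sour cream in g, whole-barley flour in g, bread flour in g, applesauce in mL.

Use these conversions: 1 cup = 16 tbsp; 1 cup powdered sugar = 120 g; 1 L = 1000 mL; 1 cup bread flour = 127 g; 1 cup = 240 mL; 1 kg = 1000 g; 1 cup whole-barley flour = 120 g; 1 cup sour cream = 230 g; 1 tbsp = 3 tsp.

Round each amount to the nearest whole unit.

The original recipe has 150 g of powdered sugar, so the scaling factor is 350 ÷ 150 = 7/3.
sour cream: (3 cup + 11 tbsp = 3.6875 cup) × 7/3 × 230 g/cup ≈ 1979 g
whole-barley flour: (3 tbsp + 2 tsp = 11/3 tbsp) × 7/3 ÷ 16 tbsp/cup × 120 g/cup ≈ 64 g
bread flour: (3 cup + 6 tbsp = 3.375 cup) × 7/3 × 127 g/cup ≈ 1000 g
applesauce: (1 cup + 10 tbsp = 1.625 cup) × 7/3 × 240 mL/cup = 910 mL

sour cream: 1979 g; whole-barley flour: 64 g; bread flour: 1000 g; applesauce: 910 mL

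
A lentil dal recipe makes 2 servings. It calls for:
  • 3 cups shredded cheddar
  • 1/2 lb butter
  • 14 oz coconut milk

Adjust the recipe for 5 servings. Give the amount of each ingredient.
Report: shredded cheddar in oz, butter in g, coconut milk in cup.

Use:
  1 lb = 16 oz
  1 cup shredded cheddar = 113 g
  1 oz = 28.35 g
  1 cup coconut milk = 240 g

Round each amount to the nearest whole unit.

shredded cheddar: 30 oz; butter: 567 g; coconut milk: 4 cup

Scaling factor: 5/2 = 2.5.
shredded cheddar: 3 cup × 5/2 × 113 g/cup ÷ 28.35 g/oz ≈ 30 oz
butter: 0.5 lb × 5/2 × 16 oz/lb × 28.35 g/oz = 567 g
coconut milk: 14 oz × 5/2 × 28.35 g/oz ÷ 240 g/cup ≈ 4 cup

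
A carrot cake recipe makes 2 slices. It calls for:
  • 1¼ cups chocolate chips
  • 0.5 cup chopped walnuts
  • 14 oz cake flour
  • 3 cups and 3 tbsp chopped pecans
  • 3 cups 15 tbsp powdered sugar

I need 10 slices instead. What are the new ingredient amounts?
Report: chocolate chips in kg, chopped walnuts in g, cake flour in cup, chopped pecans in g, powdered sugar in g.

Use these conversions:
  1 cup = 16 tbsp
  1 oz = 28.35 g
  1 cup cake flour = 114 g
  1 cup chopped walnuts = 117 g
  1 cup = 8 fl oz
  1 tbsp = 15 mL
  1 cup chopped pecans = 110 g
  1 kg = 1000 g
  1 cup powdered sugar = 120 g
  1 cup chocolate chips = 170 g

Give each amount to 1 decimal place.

Scaling factor: 10/2 = 5.
chocolate chips: 1.25 cup × 5 × 170 g/cup ÷ 1000 g/kg ≈ 1.1 kg
chopped walnuts: 0.5 cup × 5 × 117 g/cup = 292.5 g
cake flour: 14 oz × 5 × 28.35 g/oz ÷ 114 g/cup ≈ 17.4 cup
chopped pecans: (3 cup + 3 tbsp = 3.1875 cup) × 5 × 110 g/cup ≈ 1753.1 g
powdered sugar: (3 cup + 15 tbsp = 3.9375 cup) × 5 × 120 g/cup = 2362.5 g

chocolate chips: 1.1 kg; chopped walnuts: 292.5 g; cake flour: 17.4 cup; chopped pecans: 1753.1 g; powdered sugar: 2362.5 g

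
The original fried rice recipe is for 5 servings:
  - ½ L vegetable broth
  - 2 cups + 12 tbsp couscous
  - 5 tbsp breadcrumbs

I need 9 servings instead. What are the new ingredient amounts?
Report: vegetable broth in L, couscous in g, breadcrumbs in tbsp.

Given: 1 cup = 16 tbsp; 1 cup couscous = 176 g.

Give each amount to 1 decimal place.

vegetable broth: 0.9 L; couscous: 871.2 g; breadcrumbs: 9.0 tbsp

Scaling factor: 9/5 = 1.8.
vegetable broth: 0.5 L × 9/5 = 0.9 L
couscous: (2 cup + 12 tbsp = 2.75 cup) × 9/5 × 176 g/cup = 871.2 g
breadcrumbs: 5 tbsp × 9/5 = 9.0 tbsp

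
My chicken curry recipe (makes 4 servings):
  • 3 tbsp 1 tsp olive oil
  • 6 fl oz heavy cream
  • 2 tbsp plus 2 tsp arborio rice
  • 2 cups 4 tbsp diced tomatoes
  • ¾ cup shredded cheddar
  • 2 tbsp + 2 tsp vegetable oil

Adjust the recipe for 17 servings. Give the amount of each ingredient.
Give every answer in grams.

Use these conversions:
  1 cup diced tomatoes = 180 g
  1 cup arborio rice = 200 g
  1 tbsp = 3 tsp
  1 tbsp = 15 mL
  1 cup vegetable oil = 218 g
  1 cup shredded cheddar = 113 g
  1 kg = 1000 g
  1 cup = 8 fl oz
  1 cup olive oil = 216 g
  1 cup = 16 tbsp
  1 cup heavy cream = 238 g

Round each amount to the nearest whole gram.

olive oil: 191 g; heavy cream: 759 g; arborio rice: 142 g; diced tomatoes: 1721 g; shredded cheddar: 360 g; vegetable oil: 154 g

Scaling factor: 17/4 = 4.25.
olive oil: (3 tbsp + 1 tsp = 10/3 tbsp) × 17/4 ÷ 16 tbsp/cup × 216 g/cup ≈ 191 g
heavy cream: 6 fl oz × 17/4 ÷ 8 fl oz/cup × 238 g/cup ≈ 759 g
arborio rice: (2 tbsp + 2 tsp = 8/3 tbsp) × 17/4 ÷ 16 tbsp/cup × 200 g/cup ≈ 142 g
diced tomatoes: (2 cup + 4 tbsp = 2.25 cup) × 17/4 × 180 g/cup ≈ 1721 g
shredded cheddar: 0.75 cup × 17/4 × 113 g/cup ≈ 360 g
vegetable oil: (2 tbsp + 2 tsp = 8/3 tbsp) × 17/4 ÷ 16 tbsp/cup × 218 g/cup ≈ 154 g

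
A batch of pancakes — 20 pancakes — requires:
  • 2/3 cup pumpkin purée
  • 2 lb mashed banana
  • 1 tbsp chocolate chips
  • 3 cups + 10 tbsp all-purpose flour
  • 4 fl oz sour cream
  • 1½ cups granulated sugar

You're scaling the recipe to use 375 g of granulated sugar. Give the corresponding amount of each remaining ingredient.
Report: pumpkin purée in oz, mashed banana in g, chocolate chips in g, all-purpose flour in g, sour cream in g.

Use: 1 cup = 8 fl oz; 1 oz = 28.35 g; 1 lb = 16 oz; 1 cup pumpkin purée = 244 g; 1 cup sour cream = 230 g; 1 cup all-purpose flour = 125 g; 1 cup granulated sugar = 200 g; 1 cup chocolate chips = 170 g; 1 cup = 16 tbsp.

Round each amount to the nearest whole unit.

The original recipe has 300 g of granulated sugar, so the scaling factor is 375 ÷ 300 = 5/4 = 1.25.
pumpkin purée: 2/3 cup × 5/4 × 244 g/cup ÷ 28.35 g/oz ≈ 7 oz
mashed banana: 2 lb × 5/4 × 16 oz/lb × 28.35 g/oz = 1134 g
chocolate chips: 1 tbsp × 5/4 ÷ 16 tbsp/cup × 170 g/cup ≈ 13 g
all-purpose flour: (3 cup + 10 tbsp = 3.625 cup) × 5/4 × 125 g/cup ≈ 566 g
sour cream: 4 fl oz × 5/4 ÷ 8 fl oz/cup × 230 g/cup ≈ 144 g

pumpkin purée: 7 oz; mashed banana: 1134 g; chocolate chips: 13 g; all-purpose flour: 566 g; sour cream: 144 g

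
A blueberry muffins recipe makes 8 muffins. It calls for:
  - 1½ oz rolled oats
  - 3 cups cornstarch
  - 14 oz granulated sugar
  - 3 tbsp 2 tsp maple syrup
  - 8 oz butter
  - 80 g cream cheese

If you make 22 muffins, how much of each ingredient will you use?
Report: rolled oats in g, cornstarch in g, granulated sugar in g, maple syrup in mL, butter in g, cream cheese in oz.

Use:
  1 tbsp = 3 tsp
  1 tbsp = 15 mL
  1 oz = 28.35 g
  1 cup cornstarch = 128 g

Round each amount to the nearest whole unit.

rolled oats: 117 g; cornstarch: 1056 g; granulated sugar: 1091 g; maple syrup: 151 mL; butter: 624 g; cream cheese: 8 oz

Scaling factor: 22/8 = 11/4 = 2.75.
rolled oats: 1.5 oz × 11/4 × 28.35 g/oz ≈ 117 g
cornstarch: 3 cup × 11/4 × 128 g/cup = 1056 g
granulated sugar: 14 oz × 11/4 × 28.35 g/oz ≈ 1091 g
maple syrup: (3 tbsp + 2 tsp = 11/3 tbsp) × 11/4 × 15 mL/tbsp ≈ 151 mL
butter: 8 oz × 11/4 × 28.35 g/oz ≈ 624 g
cream cheese: 80 g × 11/4 ÷ 28.35 g/oz ≈ 8 oz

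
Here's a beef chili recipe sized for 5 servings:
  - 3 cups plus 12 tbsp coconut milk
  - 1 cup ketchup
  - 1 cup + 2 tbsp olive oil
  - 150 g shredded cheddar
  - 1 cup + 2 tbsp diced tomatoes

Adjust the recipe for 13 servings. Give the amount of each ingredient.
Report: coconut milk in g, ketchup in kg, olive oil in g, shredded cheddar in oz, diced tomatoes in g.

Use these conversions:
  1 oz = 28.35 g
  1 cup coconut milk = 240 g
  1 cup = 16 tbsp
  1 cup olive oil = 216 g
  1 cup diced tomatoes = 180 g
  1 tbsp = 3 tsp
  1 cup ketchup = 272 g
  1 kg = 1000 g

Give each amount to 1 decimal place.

coconut milk: 2340.0 g; ketchup: 0.7 kg; olive oil: 631.8 g; shredded cheddar: 13.8 oz; diced tomatoes: 526.5 g

Scaling factor: 13/5 = 2.6.
coconut milk: (3 cup + 12 tbsp = 3.75 cup) × 13/5 × 240 g/cup = 2340.0 g
ketchup: 1 cup × 13/5 × 272 g/cup ÷ 1000 g/kg ≈ 0.7 kg
olive oil: (1 cup + 2 tbsp = 1.125 cup) × 13/5 × 216 g/cup = 631.8 g
shredded cheddar: 150 g × 13/5 ÷ 28.35 g/oz ≈ 13.8 oz
diced tomatoes: (1 cup + 2 tbsp = 1.125 cup) × 13/5 × 180 g/cup = 526.5 g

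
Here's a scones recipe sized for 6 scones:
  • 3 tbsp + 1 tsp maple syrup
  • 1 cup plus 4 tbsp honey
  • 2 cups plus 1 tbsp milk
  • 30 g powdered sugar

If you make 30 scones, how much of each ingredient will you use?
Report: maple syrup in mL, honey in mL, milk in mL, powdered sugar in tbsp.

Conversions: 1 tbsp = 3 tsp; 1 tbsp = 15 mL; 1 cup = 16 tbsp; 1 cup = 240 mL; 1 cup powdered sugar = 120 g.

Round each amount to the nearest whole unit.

Scaling factor: 30/6 = 5.
maple syrup: (3 tbsp + 1 tsp = 10/3 tbsp) × 5 × 15 mL/tbsp = 250 mL
honey: (1 cup + 4 tbsp = 1.25 cup) × 5 × 240 mL/cup = 1500 mL
milk: (2 cup + 1 tbsp = 2.0625 cup) × 5 × 240 mL/cup = 2475 mL
powdered sugar: 30 g × 5 ÷ 120 g/cup × 16 tbsp/cup = 20 tbsp

maple syrup: 250 mL; honey: 1500 mL; milk: 2475 mL; powdered sugar: 20 tbsp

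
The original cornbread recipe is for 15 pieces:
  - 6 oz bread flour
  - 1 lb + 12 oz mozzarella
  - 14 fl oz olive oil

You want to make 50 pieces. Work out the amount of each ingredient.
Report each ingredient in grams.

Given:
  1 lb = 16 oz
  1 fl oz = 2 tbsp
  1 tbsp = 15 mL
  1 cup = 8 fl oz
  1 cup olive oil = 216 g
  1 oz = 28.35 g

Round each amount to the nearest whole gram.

bread flour: 567 g; mozzarella: 2646 g; olive oil: 1260 g

Scaling factor: 50/15 = 10/3.
bread flour: 6 oz × 10/3 × 28.35 g/oz = 567 g
mozzarella: (1 lb + 12 oz = 1.75 lb) × 10/3 × 16 oz/lb × 28.35 g/oz = 2646 g
olive oil: 14 fl oz × 10/3 ÷ 8 fl oz/cup × 216 g/cup = 1260 g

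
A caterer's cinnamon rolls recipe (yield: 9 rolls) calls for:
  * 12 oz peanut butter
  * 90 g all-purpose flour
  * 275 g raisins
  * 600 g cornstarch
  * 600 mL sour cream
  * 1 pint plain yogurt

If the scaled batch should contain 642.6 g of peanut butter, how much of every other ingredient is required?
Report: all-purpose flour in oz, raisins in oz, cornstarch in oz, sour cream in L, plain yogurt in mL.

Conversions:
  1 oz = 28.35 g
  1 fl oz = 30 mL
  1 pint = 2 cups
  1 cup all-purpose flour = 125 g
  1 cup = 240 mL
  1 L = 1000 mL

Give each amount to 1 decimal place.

all-purpose flour: 6.0 oz; raisins: 18.3 oz; cornstarch: 40.0 oz; sour cream: 1.1 L; plain yogurt: 906.7 mL

The original recipe has 340.2 g of peanut butter, so the scaling factor is 642.6 ÷ 340.2 = 17/9.
all-purpose flour: 90 g × 17/9 ÷ 28.35 g/oz ≈ 6.0 oz
raisins: 275 g × 17/9 ÷ 28.35 g/oz ≈ 18.3 oz
cornstarch: 600 g × 17/9 ÷ 28.35 g/oz ≈ 40.0 oz
sour cream: 600 mL × 17/9 ÷ 1000 mL/L ≈ 1.1 L
plain yogurt: 1 pint × 17/9 × 2 cup/pint × 240 mL/cup ≈ 906.7 mL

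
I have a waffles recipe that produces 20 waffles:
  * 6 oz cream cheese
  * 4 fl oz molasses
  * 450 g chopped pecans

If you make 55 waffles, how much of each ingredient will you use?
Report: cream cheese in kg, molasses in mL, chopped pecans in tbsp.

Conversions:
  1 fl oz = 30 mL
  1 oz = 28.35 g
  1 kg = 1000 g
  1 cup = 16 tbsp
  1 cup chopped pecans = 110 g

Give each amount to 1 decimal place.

cream cheese: 0.5 kg; molasses: 330.0 mL; chopped pecans: 180.0 tbsp

Scaling factor: 55/20 = 11/4 = 2.75.
cream cheese: 6 oz × 11/4 × 28.35 g/oz ÷ 1000 g/kg ≈ 0.5 kg
molasses: 4 fl oz × 11/4 × 30 mL/fl oz = 330.0 mL
chopped pecans: 450 g × 11/4 ÷ 110 g/cup × 16 tbsp/cup = 180.0 tbsp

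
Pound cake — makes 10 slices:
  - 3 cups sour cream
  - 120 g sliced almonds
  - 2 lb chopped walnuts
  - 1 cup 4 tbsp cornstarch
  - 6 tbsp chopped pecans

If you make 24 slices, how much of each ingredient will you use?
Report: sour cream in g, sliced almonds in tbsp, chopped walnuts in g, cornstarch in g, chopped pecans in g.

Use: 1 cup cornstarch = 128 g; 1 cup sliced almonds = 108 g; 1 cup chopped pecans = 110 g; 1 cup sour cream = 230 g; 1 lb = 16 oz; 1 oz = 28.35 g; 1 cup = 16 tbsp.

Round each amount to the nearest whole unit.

sour cream: 1656 g; sliced almonds: 43 tbsp; chopped walnuts: 2177 g; cornstarch: 384 g; chopped pecans: 99 g

Scaling factor: 24/10 = 12/5 = 2.4.
sour cream: 3 cup × 12/5 × 230 g/cup = 1656 g
sliced almonds: 120 g × 12/5 ÷ 108 g/cup × 16 tbsp/cup ≈ 43 tbsp
chopped walnuts: 2 lb × 12/5 × 16 oz/lb × 28.35 g/oz ≈ 2177 g
cornstarch: (1 cup + 4 tbsp = 1.25 cup) × 12/5 × 128 g/cup = 384 g
chopped pecans: 6 tbsp × 12/5 ÷ 16 tbsp/cup × 110 g/cup = 99 g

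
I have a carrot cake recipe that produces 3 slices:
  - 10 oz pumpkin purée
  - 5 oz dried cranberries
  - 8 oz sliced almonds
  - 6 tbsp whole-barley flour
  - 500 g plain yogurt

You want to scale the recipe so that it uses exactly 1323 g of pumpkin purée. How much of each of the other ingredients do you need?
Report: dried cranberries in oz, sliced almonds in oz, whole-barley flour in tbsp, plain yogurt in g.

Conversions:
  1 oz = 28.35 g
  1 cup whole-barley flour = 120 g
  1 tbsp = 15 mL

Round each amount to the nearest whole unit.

The original recipe has 283.5 g of pumpkin purée, so the scaling factor is 1323 ÷ 283.5 = 14/3.
dried cranberries: 5 oz × 14/3 ≈ 23 oz
sliced almonds: 8 oz × 14/3 ≈ 37 oz
whole-barley flour: 6 tbsp × 14/3 = 28 tbsp
plain yogurt: 500 g × 14/3 ≈ 2333 g

dried cranberries: 23 oz; sliced almonds: 37 oz; whole-barley flour: 28 tbsp; plain yogurt: 2333 g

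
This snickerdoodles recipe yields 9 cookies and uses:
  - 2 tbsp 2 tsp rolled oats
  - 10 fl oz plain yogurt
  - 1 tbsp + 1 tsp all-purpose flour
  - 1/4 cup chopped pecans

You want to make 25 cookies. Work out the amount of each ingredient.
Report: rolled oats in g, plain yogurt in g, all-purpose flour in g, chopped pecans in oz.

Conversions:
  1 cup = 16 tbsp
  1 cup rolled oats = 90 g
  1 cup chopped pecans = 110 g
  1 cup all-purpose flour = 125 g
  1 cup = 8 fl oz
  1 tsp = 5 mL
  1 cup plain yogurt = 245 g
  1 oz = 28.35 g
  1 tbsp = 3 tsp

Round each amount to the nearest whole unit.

Scaling factor: 25/9.
rolled oats: (2 tbsp + 2 tsp = 8/3 tbsp) × 25/9 ÷ 16 tbsp/cup × 90 g/cup ≈ 42 g
plain yogurt: 10 fl oz × 25/9 ÷ 8 fl oz/cup × 245 g/cup ≈ 851 g
all-purpose flour: (1 tbsp + 1 tsp = 4/3 tbsp) × 25/9 ÷ 16 tbsp/cup × 125 g/cup ≈ 29 g
chopped pecans: 0.25 cup × 25/9 × 110 g/cup ÷ 28.35 g/oz ≈ 3 oz

rolled oats: 42 g; plain yogurt: 851 g; all-purpose flour: 29 g; chopped pecans: 3 oz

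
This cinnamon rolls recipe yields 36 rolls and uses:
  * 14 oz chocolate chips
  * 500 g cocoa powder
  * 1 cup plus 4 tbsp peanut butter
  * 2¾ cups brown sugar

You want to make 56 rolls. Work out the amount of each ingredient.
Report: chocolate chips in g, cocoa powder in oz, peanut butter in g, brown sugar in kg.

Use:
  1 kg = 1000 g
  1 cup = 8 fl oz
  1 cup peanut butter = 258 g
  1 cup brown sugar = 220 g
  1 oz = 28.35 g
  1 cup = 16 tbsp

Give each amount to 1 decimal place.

chocolate chips: 617.4 g; cocoa powder: 27.4 oz; peanut butter: 501.7 g; brown sugar: 0.9 kg

Scaling factor: 56/36 = 14/9.
chocolate chips: 14 oz × 14/9 × 28.35 g/oz = 617.4 g
cocoa powder: 500 g × 14/9 ÷ 28.35 g/oz ≈ 27.4 oz
peanut butter: (1 cup + 4 tbsp = 1.25 cup) × 14/9 × 258 g/cup ≈ 501.7 g
brown sugar: 2.75 cup × 14/9 × 220 g/cup ÷ 1000 g/kg ≈ 0.9 kg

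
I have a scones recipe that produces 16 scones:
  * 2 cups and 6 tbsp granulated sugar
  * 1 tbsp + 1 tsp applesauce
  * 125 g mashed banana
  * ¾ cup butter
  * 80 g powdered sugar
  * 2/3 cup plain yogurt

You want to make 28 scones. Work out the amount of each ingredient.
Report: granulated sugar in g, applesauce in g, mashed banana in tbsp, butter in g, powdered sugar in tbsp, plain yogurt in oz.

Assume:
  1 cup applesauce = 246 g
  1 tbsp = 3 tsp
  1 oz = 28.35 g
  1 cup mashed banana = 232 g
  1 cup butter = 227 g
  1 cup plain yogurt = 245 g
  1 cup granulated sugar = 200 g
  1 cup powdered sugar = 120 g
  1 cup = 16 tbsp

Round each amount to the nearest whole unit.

Scaling factor: 28/16 = 7/4 = 1.75.
granulated sugar: (2 cup + 6 tbsp = 2.375 cup) × 7/4 × 200 g/cup ≈ 831 g
applesauce: (1 tbsp + 1 tsp = 4/3 tbsp) × 7/4 ÷ 16 tbsp/cup × 246 g/cup ≈ 36 g
mashed banana: 125 g × 7/4 ÷ 232 g/cup × 16 tbsp/cup ≈ 15 tbsp
butter: 0.75 cup × 7/4 × 227 g/cup ≈ 298 g
powdered sugar: 80 g × 7/4 ÷ 120 g/cup × 16 tbsp/cup ≈ 19 tbsp
plain yogurt: 2/3 cup × 7/4 × 245 g/cup ÷ 28.35 g/oz ≈ 10 oz

granulated sugar: 831 g; applesauce: 36 g; mashed banana: 15 tbsp; butter: 298 g; powdered sugar: 19 tbsp; plain yogurt: 10 oz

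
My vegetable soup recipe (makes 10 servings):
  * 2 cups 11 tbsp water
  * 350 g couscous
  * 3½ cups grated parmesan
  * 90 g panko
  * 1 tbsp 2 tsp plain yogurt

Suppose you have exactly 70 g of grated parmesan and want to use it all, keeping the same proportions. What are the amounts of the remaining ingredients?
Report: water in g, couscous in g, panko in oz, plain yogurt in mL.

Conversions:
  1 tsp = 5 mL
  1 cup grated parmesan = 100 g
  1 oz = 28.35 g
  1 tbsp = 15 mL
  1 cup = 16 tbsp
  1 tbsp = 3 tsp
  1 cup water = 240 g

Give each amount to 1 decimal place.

The original recipe has 350 g of grated parmesan, so the scaling factor is 70 ÷ 350 = 1/5 = 0.2.
water: (2 cup + 11 tbsp = 2.6875 cup) × 1/5 × 240 g/cup = 129.0 g
couscous: 350 g × 1/5 = 70.0 g
panko: 90 g × 1/5 ÷ 28.35 g/oz ≈ 0.6 oz
plain yogurt: (1 tbsp + 2 tsp = 5/3 tbsp) × 1/5 × 15 mL/tbsp = 5.0 mL

water: 129.0 g; couscous: 70.0 g; panko: 0.6 oz; plain yogurt: 5.0 mL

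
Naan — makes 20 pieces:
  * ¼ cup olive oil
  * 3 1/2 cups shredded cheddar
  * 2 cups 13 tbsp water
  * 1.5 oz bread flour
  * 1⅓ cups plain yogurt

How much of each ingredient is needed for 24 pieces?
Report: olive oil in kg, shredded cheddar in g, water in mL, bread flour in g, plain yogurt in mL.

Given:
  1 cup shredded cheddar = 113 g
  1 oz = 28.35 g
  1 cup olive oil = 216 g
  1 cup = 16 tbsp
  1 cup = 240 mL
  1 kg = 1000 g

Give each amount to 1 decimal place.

Scaling factor: 24/20 = 6/5 = 1.2.
olive oil: 0.25 cup × 6/5 × 216 g/cup ÷ 1000 g/kg ≈ 0.1 kg
shredded cheddar: 3.5 cup × 6/5 × 113 g/cup = 474.6 g
water: (2 cup + 13 tbsp = 2.8125 cup) × 6/5 × 240 mL/cup = 810.0 mL
bread flour: 1.5 oz × 6/5 × 28.35 g/oz ≈ 51.0 g
plain yogurt: 4/3 cup × 6/5 × 240 mL/cup = 384.0 mL

olive oil: 0.1 kg; shredded cheddar: 474.6 g; water: 810.0 mL; bread flour: 51.0 g; plain yogurt: 384.0 mL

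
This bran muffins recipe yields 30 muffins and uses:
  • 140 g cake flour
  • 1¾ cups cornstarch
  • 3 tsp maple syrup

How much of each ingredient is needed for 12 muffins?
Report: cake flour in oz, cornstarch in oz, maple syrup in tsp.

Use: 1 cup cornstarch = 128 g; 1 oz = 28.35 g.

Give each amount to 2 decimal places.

cake flour: 1.98 oz; cornstarch: 3.16 oz; maple syrup: 1.20 tsp

Scaling factor: 12/30 = 2/5 = 0.4.
cake flour: 140 g × 2/5 ÷ 28.35 g/oz ≈ 1.98 oz
cornstarch: 1.75 cup × 2/5 × 128 g/cup ÷ 28.35 g/oz ≈ 3.16 oz
maple syrup: 3 tsp × 2/5 = 1.20 tsp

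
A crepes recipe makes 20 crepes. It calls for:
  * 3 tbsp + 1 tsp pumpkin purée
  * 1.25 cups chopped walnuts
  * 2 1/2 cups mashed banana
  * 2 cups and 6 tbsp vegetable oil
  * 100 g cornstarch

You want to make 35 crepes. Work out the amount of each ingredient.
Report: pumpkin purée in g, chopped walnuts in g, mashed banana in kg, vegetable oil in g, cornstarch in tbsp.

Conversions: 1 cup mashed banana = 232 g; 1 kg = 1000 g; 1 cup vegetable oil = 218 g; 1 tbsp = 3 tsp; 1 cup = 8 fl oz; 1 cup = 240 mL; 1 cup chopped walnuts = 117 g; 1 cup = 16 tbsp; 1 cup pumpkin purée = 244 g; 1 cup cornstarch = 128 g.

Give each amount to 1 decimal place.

pumpkin purée: 89.0 g; chopped walnuts: 255.9 g; mashed banana: 1.0 kg; vegetable oil: 906.1 g; cornstarch: 21.9 tbsp

Scaling factor: 35/20 = 7/4 = 1.75.
pumpkin purée: (3 tbsp + 1 tsp = 10/3 tbsp) × 7/4 ÷ 16 tbsp/cup × 244 g/cup ≈ 89.0 g
chopped walnuts: 1.25 cup × 7/4 × 117 g/cup ≈ 255.9 g
mashed banana: 2.5 cup × 7/4 × 232 g/cup ÷ 1000 g/kg ≈ 1.0 kg
vegetable oil: (2 cup + 6 tbsp = 2.375 cup) × 7/4 × 218 g/cup ≈ 906.1 g
cornstarch: 100 g × 7/4 ÷ 128 g/cup × 16 tbsp/cup ≈ 21.9 tbsp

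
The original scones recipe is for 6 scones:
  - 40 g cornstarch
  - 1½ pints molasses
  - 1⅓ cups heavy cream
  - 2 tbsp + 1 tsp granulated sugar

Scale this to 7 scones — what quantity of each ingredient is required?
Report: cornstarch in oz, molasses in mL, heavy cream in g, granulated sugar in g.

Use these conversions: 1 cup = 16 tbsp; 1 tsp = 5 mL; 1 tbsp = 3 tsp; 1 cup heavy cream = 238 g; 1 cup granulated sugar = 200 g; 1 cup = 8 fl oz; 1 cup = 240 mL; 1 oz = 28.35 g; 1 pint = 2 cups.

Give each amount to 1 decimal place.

Scaling factor: 7/6.
cornstarch: 40 g × 7/6 ÷ 28.35 g/oz ≈ 1.6 oz
molasses: 1.5 pint × 7/6 × 2 cup/pint × 240 mL/cup = 840.0 mL
heavy cream: 4/3 cup × 7/6 × 238 g/cup ≈ 370.2 g
granulated sugar: (2 tbsp + 1 tsp = 7/3 tbsp) × 7/6 ÷ 16 tbsp/cup × 200 g/cup ≈ 34.0 g

cornstarch: 1.6 oz; molasses: 840.0 mL; heavy cream: 370.2 g; granulated sugar: 34.0 g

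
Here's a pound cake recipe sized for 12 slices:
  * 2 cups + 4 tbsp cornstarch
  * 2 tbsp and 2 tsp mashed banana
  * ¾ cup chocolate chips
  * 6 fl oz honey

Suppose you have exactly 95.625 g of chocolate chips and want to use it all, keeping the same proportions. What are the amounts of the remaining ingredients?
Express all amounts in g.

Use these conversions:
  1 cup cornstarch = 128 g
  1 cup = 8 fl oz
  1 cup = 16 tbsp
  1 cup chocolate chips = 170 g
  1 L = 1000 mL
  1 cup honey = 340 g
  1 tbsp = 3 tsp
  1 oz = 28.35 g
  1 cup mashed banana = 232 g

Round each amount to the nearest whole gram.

cornstarch: 216 g; mashed banana: 29 g; honey: 191 g

The original recipe has 127.5 g of chocolate chips, so the scaling factor is 95.625 ÷ 127.5 = 3/4 = 0.75.
cornstarch: (2 cup + 4 tbsp = 2.25 cup) × 3/4 × 128 g/cup = 216 g
mashed banana: (2 tbsp + 2 tsp = 8/3 tbsp) × 3/4 ÷ 16 tbsp/cup × 232 g/cup = 29 g
honey: 6 fl oz × 3/4 ÷ 8 fl oz/cup × 340 g/cup ≈ 191 g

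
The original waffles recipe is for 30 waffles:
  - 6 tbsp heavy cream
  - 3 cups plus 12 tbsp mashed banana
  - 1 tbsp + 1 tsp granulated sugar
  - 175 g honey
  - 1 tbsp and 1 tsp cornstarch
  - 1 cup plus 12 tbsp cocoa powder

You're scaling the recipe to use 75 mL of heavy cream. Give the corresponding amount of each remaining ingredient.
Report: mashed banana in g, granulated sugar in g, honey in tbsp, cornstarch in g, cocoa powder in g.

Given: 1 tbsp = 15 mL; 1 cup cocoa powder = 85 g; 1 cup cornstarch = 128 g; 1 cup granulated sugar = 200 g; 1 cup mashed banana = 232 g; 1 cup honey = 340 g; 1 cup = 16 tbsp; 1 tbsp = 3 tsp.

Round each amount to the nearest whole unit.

The original recipe has 90 mL of heavy cream, so the scaling factor is 75 ÷ 90 = 5/6.
mashed banana: (3 cup + 12 tbsp = 3.75 cup) × 5/6 × 232 g/cup = 725 g
granulated sugar: (1 tbsp + 1 tsp = 4/3 tbsp) × 5/6 ÷ 16 tbsp/cup × 200 g/cup ≈ 14 g
honey: 175 g × 5/6 ÷ 340 g/cup × 16 tbsp/cup ≈ 7 tbsp
cornstarch: (1 tbsp + 1 tsp = 4/3 tbsp) × 5/6 ÷ 16 tbsp/cup × 128 g/cup ≈ 9 g
cocoa powder: (1 cup + 12 tbsp = 1.75 cup) × 5/6 × 85 g/cup ≈ 124 g

mashed banana: 725 g; granulated sugar: 14 g; honey: 7 tbsp; cornstarch: 9 g; cocoa powder: 124 g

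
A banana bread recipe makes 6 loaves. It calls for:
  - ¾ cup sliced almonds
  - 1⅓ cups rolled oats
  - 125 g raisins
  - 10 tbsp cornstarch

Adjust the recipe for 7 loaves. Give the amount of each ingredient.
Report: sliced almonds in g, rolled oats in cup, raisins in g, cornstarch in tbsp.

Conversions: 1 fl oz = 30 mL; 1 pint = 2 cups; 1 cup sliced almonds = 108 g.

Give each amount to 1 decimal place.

Scaling factor: 7/6.
sliced almonds: 0.75 cup × 7/6 × 108 g/cup = 94.5 g
rolled oats: 4/3 cup × 7/6 ≈ 1.6 cup
raisins: 125 g × 7/6 ≈ 145.8 g
cornstarch: 10 tbsp × 7/6 ≈ 11.7 tbsp

sliced almonds: 94.5 g; rolled oats: 1.6 cup; raisins: 145.8 g; cornstarch: 11.7 tbsp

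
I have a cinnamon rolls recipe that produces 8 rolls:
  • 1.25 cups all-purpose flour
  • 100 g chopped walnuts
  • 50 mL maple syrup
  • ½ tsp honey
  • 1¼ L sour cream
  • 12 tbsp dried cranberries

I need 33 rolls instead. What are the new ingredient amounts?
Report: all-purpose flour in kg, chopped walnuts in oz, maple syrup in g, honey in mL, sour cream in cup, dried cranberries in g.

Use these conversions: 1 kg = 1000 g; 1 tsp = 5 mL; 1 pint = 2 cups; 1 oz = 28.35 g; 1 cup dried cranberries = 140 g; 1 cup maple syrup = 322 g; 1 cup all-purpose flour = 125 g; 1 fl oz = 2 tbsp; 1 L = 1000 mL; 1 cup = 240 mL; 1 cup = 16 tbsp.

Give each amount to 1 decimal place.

all-purpose flour: 0.6 kg; chopped walnuts: 14.6 oz; maple syrup: 276.7 g; honey: 10.3 mL; sour cream: 21.5 cup; dried cranberries: 433.1 g

Scaling factor: 33/8 = 4.125.
all-purpose flour: 1.25 cup × 33/8 × 125 g/cup ÷ 1000 g/kg ≈ 0.6 kg
chopped walnuts: 100 g × 33/8 ÷ 28.35 g/oz ≈ 14.6 oz
maple syrup: 50 mL × 33/8 ÷ 240 mL/cup × 322 g/cup ≈ 276.7 g
honey: 0.5 tsp × 33/8 × 5 mL/tsp ≈ 10.3 mL
sour cream: 1.25 L × 33/8 × 1000 mL/L ÷ 240 mL/cup ≈ 21.5 cup
dried cranberries: 12 tbsp × 33/8 ÷ 16 tbsp/cup × 140 g/cup ≈ 433.1 g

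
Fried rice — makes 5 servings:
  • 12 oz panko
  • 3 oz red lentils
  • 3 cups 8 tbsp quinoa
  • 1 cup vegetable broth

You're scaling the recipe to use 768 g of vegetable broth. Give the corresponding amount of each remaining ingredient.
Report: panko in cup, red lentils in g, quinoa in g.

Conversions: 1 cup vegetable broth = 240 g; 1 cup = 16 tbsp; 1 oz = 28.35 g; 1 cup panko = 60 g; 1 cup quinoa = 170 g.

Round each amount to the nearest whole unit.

The original recipe has 240 g of vegetable broth, so the scaling factor is 768 ÷ 240 = 16/5 = 3.2.
panko: 12 oz × 16/5 × 28.35 g/oz ÷ 60 g/cup ≈ 18 cup
red lentils: 3 oz × 16/5 × 28.35 g/oz ≈ 272 g
quinoa: (3 cup + 8 tbsp = 3.5 cup) × 16/5 × 170 g/cup = 1904 g

panko: 18 cup; red lentils: 272 g; quinoa: 1904 g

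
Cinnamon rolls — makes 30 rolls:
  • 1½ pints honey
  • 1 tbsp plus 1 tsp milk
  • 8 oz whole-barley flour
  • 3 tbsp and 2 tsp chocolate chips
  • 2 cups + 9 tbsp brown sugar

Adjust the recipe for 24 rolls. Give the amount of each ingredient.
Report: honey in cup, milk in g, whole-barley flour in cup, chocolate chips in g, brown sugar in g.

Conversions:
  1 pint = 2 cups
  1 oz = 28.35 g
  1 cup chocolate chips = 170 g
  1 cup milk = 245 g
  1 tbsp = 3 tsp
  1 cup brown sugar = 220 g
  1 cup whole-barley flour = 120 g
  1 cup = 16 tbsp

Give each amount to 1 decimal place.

Scaling factor: 24/30 = 4/5 = 0.8.
honey: 1.5 pint × 4/5 × 2 cup/pint = 2.4 cup
milk: (1 tbsp + 1 tsp = 4/3 tbsp) × 4/5 ÷ 16 tbsp/cup × 245 g/cup ≈ 16.3 g
whole-barley flour: 8 oz × 4/5 × 28.35 g/oz ÷ 120 g/cup ≈ 1.5 cup
chocolate chips: (3 tbsp + 2 tsp = 11/3 tbsp) × 4/5 ÷ 16 tbsp/cup × 170 g/cup ≈ 31.2 g
brown sugar: (2 cup + 9 tbsp = 2.5625 cup) × 4/5 × 220 g/cup = 451.0 g

honey: 2.4 cup; milk: 16.3 g; whole-barley flour: 1.5 cup; chocolate chips: 31.2 g; brown sugar: 451.0 g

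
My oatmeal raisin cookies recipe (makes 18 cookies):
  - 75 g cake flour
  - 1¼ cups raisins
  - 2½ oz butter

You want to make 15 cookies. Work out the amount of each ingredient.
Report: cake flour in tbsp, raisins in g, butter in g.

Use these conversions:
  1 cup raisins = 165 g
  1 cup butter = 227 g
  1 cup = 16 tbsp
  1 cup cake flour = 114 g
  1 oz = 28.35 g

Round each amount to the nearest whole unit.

Scaling factor: 15/18 = 5/6.
cake flour: 75 g × 5/6 ÷ 114 g/cup × 16 tbsp/cup ≈ 9 tbsp
raisins: 1.25 cup × 5/6 × 165 g/cup ≈ 172 g
butter: 2.5 oz × 5/6 × 28.35 g/oz ≈ 59 g

cake flour: 9 tbsp; raisins: 172 g; butter: 59 g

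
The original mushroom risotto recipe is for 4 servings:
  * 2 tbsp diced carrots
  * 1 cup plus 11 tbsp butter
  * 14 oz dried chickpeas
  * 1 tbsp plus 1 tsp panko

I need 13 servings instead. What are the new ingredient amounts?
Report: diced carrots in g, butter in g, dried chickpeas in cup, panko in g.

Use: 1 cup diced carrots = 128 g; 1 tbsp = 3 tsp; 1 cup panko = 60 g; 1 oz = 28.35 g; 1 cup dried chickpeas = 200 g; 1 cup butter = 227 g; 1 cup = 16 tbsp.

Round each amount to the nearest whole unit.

diced carrots: 52 g; butter: 1245 g; dried chickpeas: 6 cup; panko: 16 g

Scaling factor: 13/4 = 3.25.
diced carrots: 2 tbsp × 13/4 ÷ 16 tbsp/cup × 128 g/cup = 52 g
butter: (1 cup + 11 tbsp = 1.6875 cup) × 13/4 × 227 g/cup ≈ 1245 g
dried chickpeas: 14 oz × 13/4 × 28.35 g/oz ÷ 200 g/cup ≈ 6 cup
panko: (1 tbsp + 1 tsp = 4/3 tbsp) × 13/4 ÷ 16 tbsp/cup × 60 g/cup ≈ 16 g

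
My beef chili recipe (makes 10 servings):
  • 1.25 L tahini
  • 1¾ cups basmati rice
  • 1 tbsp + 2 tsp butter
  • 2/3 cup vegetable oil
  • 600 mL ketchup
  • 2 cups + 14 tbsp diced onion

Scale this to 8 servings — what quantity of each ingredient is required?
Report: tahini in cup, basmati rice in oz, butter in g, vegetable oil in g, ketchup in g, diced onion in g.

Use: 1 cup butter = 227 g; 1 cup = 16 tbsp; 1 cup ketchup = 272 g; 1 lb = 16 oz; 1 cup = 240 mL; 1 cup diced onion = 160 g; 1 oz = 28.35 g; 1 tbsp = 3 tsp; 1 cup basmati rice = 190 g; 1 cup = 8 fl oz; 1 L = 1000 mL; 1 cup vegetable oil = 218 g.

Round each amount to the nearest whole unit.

Scaling factor: 8/10 = 4/5 = 0.8.
tahini: 1.25 L × 4/5 × 1000 mL/L ÷ 240 mL/cup ≈ 4 cup
basmati rice: 1.75 cup × 4/5 × 190 g/cup ÷ 28.35 g/oz ≈ 9 oz
butter: (1 tbsp + 2 tsp = 5/3 tbsp) × 4/5 ÷ 16 tbsp/cup × 227 g/cup ≈ 19 g
vegetable oil: 2/3 cup × 4/5 × 218 g/cup ≈ 116 g
ketchup: 600 mL × 4/5 ÷ 240 mL/cup × 272 g/cup = 544 g
diced onion: (2 cup + 14 tbsp = 2.875 cup) × 4/5 × 160 g/cup = 368 g

tahini: 4 cup; basmati rice: 9 oz; butter: 19 g; vegetable oil: 116 g; ketchup: 544 g; diced onion: 368 g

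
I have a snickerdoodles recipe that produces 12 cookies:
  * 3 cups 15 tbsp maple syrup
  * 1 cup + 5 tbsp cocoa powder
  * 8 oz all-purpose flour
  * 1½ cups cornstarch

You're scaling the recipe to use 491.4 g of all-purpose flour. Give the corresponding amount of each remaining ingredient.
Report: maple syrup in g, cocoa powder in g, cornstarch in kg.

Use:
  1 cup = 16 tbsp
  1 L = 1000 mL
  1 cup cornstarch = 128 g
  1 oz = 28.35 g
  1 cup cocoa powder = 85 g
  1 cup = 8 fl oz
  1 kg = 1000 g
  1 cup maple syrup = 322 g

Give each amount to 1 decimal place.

maple syrup: 2747.1 g; cocoa powder: 241.7 g; cornstarch: 0.4 kg

The original recipe has 226.8 g of all-purpose flour, so the scaling factor is 491.4 ÷ 226.8 = 13/6.
maple syrup: (3 cup + 15 tbsp = 3.9375 cup) × 13/6 × 322 g/cup ≈ 2747.1 g
cocoa powder: (1 cup + 5 tbsp = 1.3125 cup) × 13/6 × 85 g/cup ≈ 241.7 g
cornstarch: 1.5 cup × 13/6 × 128 g/cup ÷ 1000 g/kg ≈ 0.4 kg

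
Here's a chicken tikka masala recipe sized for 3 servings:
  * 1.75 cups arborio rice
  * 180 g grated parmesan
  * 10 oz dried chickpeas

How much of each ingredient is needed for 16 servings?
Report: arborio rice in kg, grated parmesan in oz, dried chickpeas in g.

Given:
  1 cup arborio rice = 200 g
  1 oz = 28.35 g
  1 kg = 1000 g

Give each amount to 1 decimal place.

arborio rice: 1.9 kg; grated parmesan: 33.9 oz; dried chickpeas: 1512.0 g

Scaling factor: 16/3.
arborio rice: 1.75 cup × 16/3 × 200 g/cup ÷ 1000 g/kg ≈ 1.9 kg
grated parmesan: 180 g × 16/3 ÷ 28.35 g/oz ≈ 33.9 oz
dried chickpeas: 10 oz × 16/3 × 28.35 g/oz = 1512.0 g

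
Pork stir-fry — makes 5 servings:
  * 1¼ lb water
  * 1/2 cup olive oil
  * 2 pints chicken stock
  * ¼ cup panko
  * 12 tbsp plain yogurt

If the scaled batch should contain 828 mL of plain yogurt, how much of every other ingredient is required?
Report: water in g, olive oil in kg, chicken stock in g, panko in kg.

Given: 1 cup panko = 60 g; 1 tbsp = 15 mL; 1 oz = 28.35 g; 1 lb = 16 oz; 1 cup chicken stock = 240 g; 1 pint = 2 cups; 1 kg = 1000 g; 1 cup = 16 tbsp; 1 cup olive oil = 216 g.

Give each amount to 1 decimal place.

The original recipe has 180 mL of plain yogurt, so the scaling factor is 828 ÷ 180 = 23/5 = 4.6.
water: 1.25 lb × 23/5 × 16 oz/lb × 28.35 g/oz = 2608.2 g
olive oil: 0.5 cup × 23/5 × 216 g/cup ÷ 1000 g/kg ≈ 0.5 kg
chicken stock: 2 pint × 23/5 × 2 cup/pint × 240 g/cup = 4416.0 g
panko: 0.25 cup × 23/5 × 60 g/cup ÷ 1000 g/kg ≈ 0.1 kg

water: 2608.2 g; olive oil: 0.5 kg; chicken stock: 4416.0 g; panko: 0.1 kg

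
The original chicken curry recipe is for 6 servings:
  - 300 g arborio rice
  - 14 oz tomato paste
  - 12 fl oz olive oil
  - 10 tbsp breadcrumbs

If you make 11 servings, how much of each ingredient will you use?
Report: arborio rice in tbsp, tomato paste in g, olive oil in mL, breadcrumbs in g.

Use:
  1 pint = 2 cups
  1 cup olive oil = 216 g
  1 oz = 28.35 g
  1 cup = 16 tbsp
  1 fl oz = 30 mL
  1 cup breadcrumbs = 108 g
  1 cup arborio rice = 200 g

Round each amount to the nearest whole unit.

Scaling factor: 11/6.
arborio rice: 300 g × 11/6 ÷ 200 g/cup × 16 tbsp/cup = 44 tbsp
tomato paste: 14 oz × 11/6 × 28.35 g/oz ≈ 728 g
olive oil: 12 fl oz × 11/6 × 30 mL/fl oz = 660 mL
breadcrumbs: 10 tbsp × 11/6 ÷ 16 tbsp/cup × 108 g/cup ≈ 124 g

arborio rice: 44 tbsp; tomato paste: 728 g; olive oil: 660 mL; breadcrumbs: 124 g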